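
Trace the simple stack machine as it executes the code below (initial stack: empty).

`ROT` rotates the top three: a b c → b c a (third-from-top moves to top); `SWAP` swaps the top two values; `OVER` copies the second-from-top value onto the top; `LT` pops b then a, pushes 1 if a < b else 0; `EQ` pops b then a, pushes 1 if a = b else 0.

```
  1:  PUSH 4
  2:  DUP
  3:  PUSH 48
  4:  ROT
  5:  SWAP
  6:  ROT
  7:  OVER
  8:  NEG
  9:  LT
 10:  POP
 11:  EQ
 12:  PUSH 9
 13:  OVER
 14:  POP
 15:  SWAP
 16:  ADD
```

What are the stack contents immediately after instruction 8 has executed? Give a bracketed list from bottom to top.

PUSH 4  : [4]
DUP     : [4, 4]
PUSH 48 : [4, 4, 48]
ROT     : [4, 48, 4]
SWAP    : [4, 4, 48]
ROT     : [4, 48, 4]
OVER    : [4, 48, 4, 48]
NEG     : [4, 48, 4, -48]

[4, 48, 4, -48]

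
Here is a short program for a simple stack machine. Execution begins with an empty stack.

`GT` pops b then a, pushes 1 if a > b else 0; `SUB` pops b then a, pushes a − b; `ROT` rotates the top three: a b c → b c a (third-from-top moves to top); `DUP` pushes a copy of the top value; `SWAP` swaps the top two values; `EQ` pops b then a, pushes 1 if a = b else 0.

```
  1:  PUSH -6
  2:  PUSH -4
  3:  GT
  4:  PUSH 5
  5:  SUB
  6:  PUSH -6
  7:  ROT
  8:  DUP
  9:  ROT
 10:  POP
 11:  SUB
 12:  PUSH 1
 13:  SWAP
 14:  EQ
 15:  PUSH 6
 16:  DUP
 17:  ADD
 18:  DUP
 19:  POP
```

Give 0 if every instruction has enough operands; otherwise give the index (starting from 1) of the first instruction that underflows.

7

PUSH -6 -> -6
PUSH -4 -> -6 -4
GT      -> 0
PUSH 5  -> 0 5
SUB     -> -5
PUSH -6 -> -5 -6
ROT  — needs 3 operands, stack has 2 → underflow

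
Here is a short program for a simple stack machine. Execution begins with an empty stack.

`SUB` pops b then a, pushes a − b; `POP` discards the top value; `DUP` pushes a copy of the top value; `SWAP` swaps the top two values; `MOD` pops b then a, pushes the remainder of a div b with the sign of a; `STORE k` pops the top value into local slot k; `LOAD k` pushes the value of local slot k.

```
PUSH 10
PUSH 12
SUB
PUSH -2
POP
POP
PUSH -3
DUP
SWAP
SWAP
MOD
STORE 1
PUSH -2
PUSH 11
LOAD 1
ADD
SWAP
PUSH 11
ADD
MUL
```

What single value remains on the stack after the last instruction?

99

PUSH 10  10
PUSH 12  10 12
SUB      -2
PUSH -2  -2 -2
POP      -2
POP      (empty)
PUSH -3  -3
DUP      -3 -3
SWAP     -3 -3
SWAP     -3 -3
MOD      0
STORE 1  (empty)
PUSH -2  -2
PUSH 11  -2 11
LOAD 1   -2 11 0
ADD      -2 11
SWAP     11 -2
PUSH 11  11 -2 11
ADD      11 9
MUL      99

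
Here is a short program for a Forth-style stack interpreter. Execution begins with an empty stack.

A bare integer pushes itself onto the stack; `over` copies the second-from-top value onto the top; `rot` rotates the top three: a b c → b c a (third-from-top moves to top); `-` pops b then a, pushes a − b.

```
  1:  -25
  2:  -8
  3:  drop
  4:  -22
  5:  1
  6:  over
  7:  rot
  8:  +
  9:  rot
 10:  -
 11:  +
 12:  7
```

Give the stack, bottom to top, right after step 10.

-25   -25
-8    -25 -8
drop  -25
-22   -25 -22
1     -25 -22 1
over  -25 -22 1 -22
rot   -25 1 -22 -22
+     -25 1 -44
rot   1 -44 -25
-     1 -19

[1, -19]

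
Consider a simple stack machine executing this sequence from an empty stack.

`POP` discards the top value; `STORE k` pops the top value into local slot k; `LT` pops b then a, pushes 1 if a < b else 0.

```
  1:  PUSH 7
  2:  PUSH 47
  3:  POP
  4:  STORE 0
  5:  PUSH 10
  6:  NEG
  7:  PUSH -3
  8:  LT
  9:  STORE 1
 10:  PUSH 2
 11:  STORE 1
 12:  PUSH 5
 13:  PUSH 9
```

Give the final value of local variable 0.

PUSH 7  : 7
PUSH 47 : 7 47
POP     : 7
STORE 0 : (empty)
PUSH 10 : 10
NEG     : -10
PUSH -3 : -10 -3
LT      : 1
STORE 1 : (empty)
PUSH 2  : 2
STORE 1 : (empty)
PUSH 5  : 5
PUSH 9  : 5 9

7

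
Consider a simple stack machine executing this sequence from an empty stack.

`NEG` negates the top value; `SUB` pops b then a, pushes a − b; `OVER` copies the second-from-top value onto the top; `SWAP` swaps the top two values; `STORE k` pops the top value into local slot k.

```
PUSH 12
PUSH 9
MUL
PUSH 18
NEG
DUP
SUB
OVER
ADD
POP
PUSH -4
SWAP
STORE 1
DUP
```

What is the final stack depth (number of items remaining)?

PUSH 12  12
PUSH 9   12 9
MUL      108
PUSH 18  108 18
NEG      108 -18
DUP      108 -18 -18
SUB      108 0
OVER     108 0 108
ADD      108 108
POP      108
PUSH -4  108 -4
SWAP     -4 108
STORE 1  -4
DUP      -4 -4

2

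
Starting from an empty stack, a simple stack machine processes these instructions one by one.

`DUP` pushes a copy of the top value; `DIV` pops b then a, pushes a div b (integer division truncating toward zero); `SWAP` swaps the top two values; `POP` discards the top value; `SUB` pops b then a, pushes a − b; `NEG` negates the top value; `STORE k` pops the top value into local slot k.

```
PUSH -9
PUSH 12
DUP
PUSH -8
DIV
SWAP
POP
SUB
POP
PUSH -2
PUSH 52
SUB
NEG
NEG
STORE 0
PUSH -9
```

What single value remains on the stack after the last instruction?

PUSH -9 → -9
PUSH 12 → -9 12
DUP     → -9 12 12
PUSH -8 → -9 12 12 -8
DIV     → -9 12 -1
SWAP    → -9 -1 12
POP     → -9 -1
SUB     → -8
POP     → (empty)
PUSH -2 → -2
PUSH 52 → -2 52
SUB     → -54
NEG     → 54
NEG     → -54
STORE 0 → (empty)
PUSH -9 → -9

-9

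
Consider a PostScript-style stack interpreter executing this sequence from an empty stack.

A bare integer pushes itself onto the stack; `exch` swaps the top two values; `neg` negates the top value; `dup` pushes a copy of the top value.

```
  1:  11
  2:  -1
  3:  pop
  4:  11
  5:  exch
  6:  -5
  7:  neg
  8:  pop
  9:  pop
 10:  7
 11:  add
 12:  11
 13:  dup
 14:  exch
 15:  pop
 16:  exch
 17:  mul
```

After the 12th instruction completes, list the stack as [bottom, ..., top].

11    11
-1    11 -1
pop   11
11    11 11
exch  11 11
-5    11 11 -5
neg   11 11 5
pop   11 11
pop   11
7     11 7
add   18
11    18 11

[18, 11]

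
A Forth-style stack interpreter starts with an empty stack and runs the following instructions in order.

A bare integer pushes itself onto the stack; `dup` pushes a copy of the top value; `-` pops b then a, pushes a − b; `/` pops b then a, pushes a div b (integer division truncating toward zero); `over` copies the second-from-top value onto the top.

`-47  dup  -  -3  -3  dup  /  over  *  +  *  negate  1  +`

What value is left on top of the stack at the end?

1

-47    → [-47]
dup    → [-47, -47]
-      → [0]
-3     → [0, -3]
-3     → [0, -3, -3]
dup    → [0, -3, -3, -3]
/      → [0, -3, 1]
over   → [0, -3, 1, -3]
*      → [0, -3, -3]
+      → [0, -6]
*      → [0]
negate → [0]
1      → [0, 1]
+      → [1]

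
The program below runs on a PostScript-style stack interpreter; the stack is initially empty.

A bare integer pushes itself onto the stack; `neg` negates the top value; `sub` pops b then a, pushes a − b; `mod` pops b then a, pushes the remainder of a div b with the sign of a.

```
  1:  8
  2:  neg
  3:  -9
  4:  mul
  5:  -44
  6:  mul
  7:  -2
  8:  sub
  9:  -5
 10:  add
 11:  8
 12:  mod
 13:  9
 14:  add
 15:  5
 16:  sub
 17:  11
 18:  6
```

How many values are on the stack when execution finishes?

3

8   → [8]
neg → [-8]
-9  → [-8, -9]
mul → [72]
-44 → [72, -44]
mul → [-3168]
-2  → [-3168, -2]
sub → [-3166]
-5  → [-3166, -5]
add → [-3171]
8   → [-3171, 8]
mod → [-3]
9   → [-3, 9]
add → [6]
5   → [6, 5]
sub → [1]
11  → [1, 11]
6   → [1, 11, 6]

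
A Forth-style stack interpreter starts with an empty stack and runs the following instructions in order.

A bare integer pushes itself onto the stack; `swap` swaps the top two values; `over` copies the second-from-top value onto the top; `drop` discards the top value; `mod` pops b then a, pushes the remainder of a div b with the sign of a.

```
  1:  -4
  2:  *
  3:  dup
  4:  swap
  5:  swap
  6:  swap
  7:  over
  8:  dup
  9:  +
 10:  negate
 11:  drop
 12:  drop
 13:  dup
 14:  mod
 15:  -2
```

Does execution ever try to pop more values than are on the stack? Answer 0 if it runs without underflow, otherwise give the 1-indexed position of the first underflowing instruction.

2

-4 → -4
*  — needs 2 operands, stack has 1 → underflow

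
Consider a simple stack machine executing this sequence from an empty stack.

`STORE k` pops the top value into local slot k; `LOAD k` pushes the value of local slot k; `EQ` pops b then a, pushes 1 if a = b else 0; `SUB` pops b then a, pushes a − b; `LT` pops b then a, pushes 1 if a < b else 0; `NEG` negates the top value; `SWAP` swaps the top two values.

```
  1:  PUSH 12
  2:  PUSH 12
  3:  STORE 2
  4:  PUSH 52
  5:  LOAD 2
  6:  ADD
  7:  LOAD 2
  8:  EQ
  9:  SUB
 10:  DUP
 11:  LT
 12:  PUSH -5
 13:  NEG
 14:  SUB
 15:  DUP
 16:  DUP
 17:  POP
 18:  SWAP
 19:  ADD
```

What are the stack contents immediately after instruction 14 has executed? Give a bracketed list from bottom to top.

PUSH 12 -> [12]
PUSH 12 -> [12, 12]
STORE 2 -> [12]
PUSH 52 -> [12, 52]
LOAD 2  -> [12, 52, 12]
ADD     -> [12, 64]
LOAD 2  -> [12, 64, 12]
EQ      -> [12, 0]
SUB     -> [12]
DUP     -> [12, 12]
LT      -> [0]
PUSH -5 -> [0, -5]
NEG     -> [0, 5]
SUB     -> [-5]

[-5]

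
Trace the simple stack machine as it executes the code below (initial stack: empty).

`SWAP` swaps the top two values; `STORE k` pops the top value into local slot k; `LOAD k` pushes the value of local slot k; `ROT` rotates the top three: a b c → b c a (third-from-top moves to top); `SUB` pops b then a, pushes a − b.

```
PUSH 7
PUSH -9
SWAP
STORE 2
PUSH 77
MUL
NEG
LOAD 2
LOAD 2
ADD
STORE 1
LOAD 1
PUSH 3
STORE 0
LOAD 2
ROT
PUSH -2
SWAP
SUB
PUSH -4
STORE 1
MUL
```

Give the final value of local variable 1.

PUSH 7  → 7
PUSH -9 → 7 -9
SWAP    → -9 7
STORE 2 → -9
PUSH 77 → -9 77
MUL     → -693
NEG     → 693
LOAD 2  → 693 7
LOAD 2  → 693 7 7
ADD     → 693 14
STORE 1 → 693
LOAD 1  → 693 14
PUSH 3  → 693 14 3
STORE 0 → 693 14
LOAD 2  → 693 14 7
ROT     → 14 7 693
PUSH -2 → 14 7 693 -2
SWAP    → 14 7 -2 693
SUB     → 14 7 -695
PUSH -4 → 14 7 -695 -4
STORE 1 → 14 7 -695
MUL     → 14 -4865

-4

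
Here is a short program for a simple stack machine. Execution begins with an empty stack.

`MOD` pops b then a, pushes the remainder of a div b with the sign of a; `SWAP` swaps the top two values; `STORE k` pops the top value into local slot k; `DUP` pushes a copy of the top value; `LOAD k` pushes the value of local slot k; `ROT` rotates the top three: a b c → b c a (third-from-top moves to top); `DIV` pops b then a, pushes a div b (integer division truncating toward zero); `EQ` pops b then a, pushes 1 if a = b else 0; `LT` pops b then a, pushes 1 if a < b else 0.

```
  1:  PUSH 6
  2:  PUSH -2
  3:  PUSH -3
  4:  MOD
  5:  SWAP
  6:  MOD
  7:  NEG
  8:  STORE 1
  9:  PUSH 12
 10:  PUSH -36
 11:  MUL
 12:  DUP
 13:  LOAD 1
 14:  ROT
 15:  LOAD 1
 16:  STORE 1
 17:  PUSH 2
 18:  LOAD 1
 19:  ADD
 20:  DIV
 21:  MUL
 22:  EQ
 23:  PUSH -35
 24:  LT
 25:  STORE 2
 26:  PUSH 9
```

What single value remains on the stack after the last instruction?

PUSH 6   → 6
PUSH -2  → 6 -2
PUSH -3  → 6 -2 -3
MOD      → 6 -2
SWAP     → -2 6
MOD      → -2
NEG      → 2
STORE 1  → (empty)
PUSH 12  → 12
PUSH -36 → 12 -36
MUL      → -432
DUP      → -432 -432
LOAD 1   → -432 -432 2
ROT      → -432 2 -432
LOAD 1   → -432 2 -432 2
STORE 1  → -432 2 -432
PUSH 2   → -432 2 -432 2
LOAD 1   → -432 2 -432 2 2
ADD      → -432 2 -432 4
DIV      → -432 2 -108
MUL      → -432 -216
EQ       → 0
PUSH -35 → 0 -35
LT       → 0
STORE 2  → (empty)
PUSH 9   → 9

9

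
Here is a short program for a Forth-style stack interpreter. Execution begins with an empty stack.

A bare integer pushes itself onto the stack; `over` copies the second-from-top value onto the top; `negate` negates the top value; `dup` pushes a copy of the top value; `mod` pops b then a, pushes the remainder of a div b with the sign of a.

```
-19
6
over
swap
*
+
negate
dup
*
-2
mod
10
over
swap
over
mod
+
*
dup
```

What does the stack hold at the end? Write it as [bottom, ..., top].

-19    → -19
6      → -19 6
over   → -19 6 -19
swap   → -19 -19 6
*      → -19 -114
+      → -133
negate → 133
dup    → 133 133
*      → 17689
-2     → 17689 -2
mod    → 1
10     → 1 10
over   → 1 10 1
swap   → 1 1 10
over   → 1 1 10 1
mod    → 1 1 0
+      → 1 1
*      → 1
dup    → 1 1

[1, 1]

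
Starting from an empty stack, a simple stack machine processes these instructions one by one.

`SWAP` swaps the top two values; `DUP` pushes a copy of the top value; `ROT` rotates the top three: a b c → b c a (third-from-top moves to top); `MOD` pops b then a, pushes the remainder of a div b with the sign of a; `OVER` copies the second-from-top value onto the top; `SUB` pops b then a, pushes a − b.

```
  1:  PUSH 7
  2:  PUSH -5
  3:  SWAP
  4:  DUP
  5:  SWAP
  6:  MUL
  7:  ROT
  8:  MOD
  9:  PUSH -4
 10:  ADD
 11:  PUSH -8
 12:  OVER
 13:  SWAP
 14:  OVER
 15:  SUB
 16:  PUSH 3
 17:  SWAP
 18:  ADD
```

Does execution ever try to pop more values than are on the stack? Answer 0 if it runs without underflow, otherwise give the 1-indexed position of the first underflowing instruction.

PUSH 7  → [7]
PUSH -5 → [7, -5]
SWAP    → [-5, 7]
DUP     → [-5, 7, 7]
SWAP    → [-5, 7, 7]
MUL     → [-5, 49]
ROT  — needs 3 operands, stack has 2 → underflow

7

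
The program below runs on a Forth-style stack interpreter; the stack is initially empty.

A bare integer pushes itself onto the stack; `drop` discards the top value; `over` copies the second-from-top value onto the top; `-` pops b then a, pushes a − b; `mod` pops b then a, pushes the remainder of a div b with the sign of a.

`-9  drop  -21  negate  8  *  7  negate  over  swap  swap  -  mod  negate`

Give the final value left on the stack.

-9      -9
drop    (empty)
-21     -21
negate  21
8       21 8
*       168
7       168 7
negate  168 -7
over    168 -7 168
swap    168 168 -7
swap    168 -7 168
-       168 -175
mod     168
negate  -168

-168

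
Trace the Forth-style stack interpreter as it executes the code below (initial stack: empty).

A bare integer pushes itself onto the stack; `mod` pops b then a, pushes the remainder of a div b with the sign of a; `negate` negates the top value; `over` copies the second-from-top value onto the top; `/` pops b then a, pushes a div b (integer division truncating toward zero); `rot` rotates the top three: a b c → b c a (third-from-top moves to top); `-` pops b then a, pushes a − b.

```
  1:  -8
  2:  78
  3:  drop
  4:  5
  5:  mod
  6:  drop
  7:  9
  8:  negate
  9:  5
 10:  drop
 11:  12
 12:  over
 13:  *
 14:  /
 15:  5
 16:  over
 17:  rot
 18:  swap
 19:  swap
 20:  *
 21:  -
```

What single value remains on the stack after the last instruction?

5

-8      -8
78      -8 78
drop    -8
5       -8 5
mod     -3
drop    (empty)
9       9
negate  -9
5       -9 5
drop    -9
12      -9 12
over    -9 12 -9
*       -9 -108
/       0
5       0 5
over    0 5 0
rot     5 0 0
swap    5 0 0
swap    5 0 0
*       5 0
-       5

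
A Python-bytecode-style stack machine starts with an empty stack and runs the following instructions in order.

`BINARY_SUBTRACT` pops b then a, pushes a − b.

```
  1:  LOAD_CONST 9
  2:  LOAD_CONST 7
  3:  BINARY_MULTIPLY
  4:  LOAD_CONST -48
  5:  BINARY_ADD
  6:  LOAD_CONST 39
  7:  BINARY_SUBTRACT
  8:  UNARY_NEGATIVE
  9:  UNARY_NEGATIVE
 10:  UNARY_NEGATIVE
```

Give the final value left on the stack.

24

LOAD_CONST 9    → 9
LOAD_CONST 7    → 9 7
BINARY_MULTIPLY → 63
LOAD_CONST -48  → 63 -48
BINARY_ADD      → 15
LOAD_CONST 39   → 15 39
BINARY_SUBTRACT → -24
UNARY_NEGATIVE  → 24
UNARY_NEGATIVE  → -24
UNARY_NEGATIVE  → 24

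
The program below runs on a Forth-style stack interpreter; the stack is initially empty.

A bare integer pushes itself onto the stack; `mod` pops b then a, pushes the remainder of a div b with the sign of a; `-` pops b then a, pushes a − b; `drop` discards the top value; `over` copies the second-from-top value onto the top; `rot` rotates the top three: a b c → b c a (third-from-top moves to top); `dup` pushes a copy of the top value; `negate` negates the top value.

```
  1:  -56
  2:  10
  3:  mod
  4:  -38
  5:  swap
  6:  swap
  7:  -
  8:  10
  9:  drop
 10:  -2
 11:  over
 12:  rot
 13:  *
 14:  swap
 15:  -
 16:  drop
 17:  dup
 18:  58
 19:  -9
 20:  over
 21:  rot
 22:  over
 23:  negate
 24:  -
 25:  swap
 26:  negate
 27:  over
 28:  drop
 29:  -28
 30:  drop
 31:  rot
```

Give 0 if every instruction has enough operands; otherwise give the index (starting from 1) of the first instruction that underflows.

17

-56   -56
10    -56 10
mod   -6
-38   -6 -38
swap  -38 -6
swap  -6 -38
-     32
10    32 10
drop  32
-2    32 -2
over  32 -2 32
rot   -2 32 32
*     -2 1024
swap  1024 -2
-     1026
drop  (empty)
dup  — needs 1 operand, stack has 0 → underflow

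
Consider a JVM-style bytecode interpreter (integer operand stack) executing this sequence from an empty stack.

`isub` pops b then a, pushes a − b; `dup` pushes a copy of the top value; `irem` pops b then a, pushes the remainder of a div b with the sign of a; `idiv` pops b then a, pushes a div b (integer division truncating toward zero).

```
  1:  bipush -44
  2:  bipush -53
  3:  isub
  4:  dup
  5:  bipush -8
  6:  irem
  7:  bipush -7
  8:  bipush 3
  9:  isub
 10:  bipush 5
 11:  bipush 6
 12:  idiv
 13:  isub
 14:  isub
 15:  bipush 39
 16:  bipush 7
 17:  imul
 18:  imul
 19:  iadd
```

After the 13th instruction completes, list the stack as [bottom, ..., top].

bipush -44  [-44]
bipush -53  [-44, -53]
isub        [9]
dup         [9, 9]
bipush -8   [9, 9, -8]
irem        [9, 1]
bipush -7   [9, 1, -7]
bipush 3    [9, 1, -7, 3]
isub        [9, 1, -10]
bipush 5    [9, 1, -10, 5]
bipush 6    [9, 1, -10, 5, 6]
idiv        [9, 1, -10, 0]
isub        [9, 1, -10]

[9, 1, -10]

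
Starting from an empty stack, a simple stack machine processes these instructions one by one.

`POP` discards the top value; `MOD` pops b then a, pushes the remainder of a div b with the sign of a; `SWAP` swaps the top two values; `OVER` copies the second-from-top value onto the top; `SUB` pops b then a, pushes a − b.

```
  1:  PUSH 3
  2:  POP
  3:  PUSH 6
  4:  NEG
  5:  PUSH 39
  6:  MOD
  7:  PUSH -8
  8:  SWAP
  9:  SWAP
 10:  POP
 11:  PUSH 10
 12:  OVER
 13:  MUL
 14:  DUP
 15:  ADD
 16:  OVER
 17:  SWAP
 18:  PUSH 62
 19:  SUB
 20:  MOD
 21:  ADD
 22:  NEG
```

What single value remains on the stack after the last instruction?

PUSH 3  -> 3
POP     -> (empty)
PUSH 6  -> 6
NEG     -> -6
PUSH 39 -> -6 39
MOD     -> -6
PUSH -8 -> -6 -8
SWAP    -> -8 -6
SWAP    -> -6 -8
POP     -> -6
PUSH 10 -> -6 10
OVER    -> -6 10 -6
MUL     -> -6 -60
DUP     -> -6 -60 -60
ADD     -> -6 -120
OVER    -> -6 -120 -6
SWAP    -> -6 -6 -120
PUSH 62 -> -6 -6 -120 62
SUB     -> -6 -6 -182
MOD     -> -6 -6
ADD     -> -12
NEG     -> 12

12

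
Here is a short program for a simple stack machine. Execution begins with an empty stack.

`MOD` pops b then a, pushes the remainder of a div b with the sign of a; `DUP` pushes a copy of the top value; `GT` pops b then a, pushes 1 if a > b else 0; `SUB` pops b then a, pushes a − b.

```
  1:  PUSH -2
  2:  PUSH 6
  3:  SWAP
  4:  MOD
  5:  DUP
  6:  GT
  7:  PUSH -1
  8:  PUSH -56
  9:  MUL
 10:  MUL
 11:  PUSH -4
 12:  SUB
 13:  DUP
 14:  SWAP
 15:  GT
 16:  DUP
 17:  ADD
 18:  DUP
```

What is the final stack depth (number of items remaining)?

PUSH -2  → [-2]
PUSH 6   → [-2, 6]
SWAP     → [6, -2]
MOD      → [0]
DUP      → [0, 0]
GT       → [0]
PUSH -1  → [0, -1]
PUSH -56 → [0, -1, -56]
MUL      → [0, 56]
MUL      → [0]
PUSH -4  → [0, -4]
SUB      → [4]
DUP      → [4, 4]
SWAP     → [4, 4]
GT       → [0]
DUP      → [0, 0]
ADD      → [0]
DUP      → [0, 0]

2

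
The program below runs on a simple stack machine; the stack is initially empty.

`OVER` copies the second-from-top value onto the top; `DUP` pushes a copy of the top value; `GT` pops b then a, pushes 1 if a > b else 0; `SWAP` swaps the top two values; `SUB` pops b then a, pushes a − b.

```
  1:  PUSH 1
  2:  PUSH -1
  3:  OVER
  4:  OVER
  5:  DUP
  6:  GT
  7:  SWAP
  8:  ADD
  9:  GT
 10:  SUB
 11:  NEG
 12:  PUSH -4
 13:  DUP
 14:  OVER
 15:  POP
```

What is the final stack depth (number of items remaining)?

PUSH 1  : [1]
PUSH -1 : [1, -1]
OVER    : [1, -1, 1]
OVER    : [1, -1, 1, -1]
DUP     : [1, -1, 1, -1, -1]
GT      : [1, -1, 1, 0]
SWAP    : [1, -1, 0, 1]
ADD     : [1, -1, 1]
GT      : [1, 0]
SUB     : [1]
NEG     : [-1]
PUSH -4 : [-1, -4]
DUP     : [-1, -4, -4]
OVER    : [-1, -4, -4, -4]
POP     : [-1, -4, -4]

3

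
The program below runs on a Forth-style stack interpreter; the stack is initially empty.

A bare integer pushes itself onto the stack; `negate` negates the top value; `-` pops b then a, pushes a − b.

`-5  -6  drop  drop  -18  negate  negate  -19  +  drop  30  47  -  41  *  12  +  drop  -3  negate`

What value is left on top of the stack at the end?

-5     : [-5]
-6     : [-5, -6]
drop   : [-5]
drop   : []
-18    : [-18]
negate : [18]
negate : [-18]
-19    : [-18, -19]
+      : [-37]
drop   : []
30     : [30]
47     : [30, 47]
-      : [-17]
41     : [-17, 41]
*      : [-697]
12     : [-697, 12]
+      : [-685]
drop   : []
-3     : [-3]
negate : [3]

3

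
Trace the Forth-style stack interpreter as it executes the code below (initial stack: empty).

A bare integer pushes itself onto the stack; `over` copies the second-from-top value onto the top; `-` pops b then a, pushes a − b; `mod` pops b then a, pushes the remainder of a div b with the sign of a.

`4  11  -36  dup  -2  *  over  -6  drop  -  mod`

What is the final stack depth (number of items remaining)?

4    → [4]
11   → [4, 11]
-36  → [4, 11, -36]
dup  → [4, 11, -36, -36]
-2   → [4, 11, -36, -36, -2]
*    → [4, 11, -36, 72]
over → [4, 11, -36, 72, -36]
-6   → [4, 11, -36, 72, -36, -6]
drop → [4, 11, -36, 72, -36]
-    → [4, 11, -36, 108]
mod  → [4, 11, -36]

3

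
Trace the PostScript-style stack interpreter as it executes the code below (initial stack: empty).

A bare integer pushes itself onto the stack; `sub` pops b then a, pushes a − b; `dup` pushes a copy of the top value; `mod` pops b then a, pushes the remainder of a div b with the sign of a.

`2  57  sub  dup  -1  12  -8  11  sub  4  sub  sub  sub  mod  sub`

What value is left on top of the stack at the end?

2   → [2]
57  → [2, 57]
sub → [-55]
dup → [-55, -55]
-1  → [-55, -55, -1]
12  → [-55, -55, -1, 12]
-8  → [-55, -55, -1, 12, -8]
11  → [-55, -55, -1, 12, -8, 11]
sub → [-55, -55, -1, 12, -19]
4   → [-55, -55, -1, 12, -19, 4]
sub → [-55, -55, -1, 12, -23]
sub → [-55, -55, -1, 35]
sub → [-55, -55, -36]
mod → [-55, -19]
sub → [-36]

-36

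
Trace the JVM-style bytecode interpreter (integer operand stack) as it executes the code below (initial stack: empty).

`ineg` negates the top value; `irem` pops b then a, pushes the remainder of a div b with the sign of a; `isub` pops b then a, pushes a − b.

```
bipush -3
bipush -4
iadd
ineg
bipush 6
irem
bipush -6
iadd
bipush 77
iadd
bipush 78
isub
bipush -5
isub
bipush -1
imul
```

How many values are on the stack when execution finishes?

bipush -3 → -3
bipush -4 → -3 -4
iadd      → -7
ineg      → 7
bipush 6  → 7 6
irem      → 1
bipush -6 → 1 -6
iadd      → -5
bipush 77 → -5 77
iadd      → 72
bipush 78 → 72 78
isub      → -6
bipush -5 → -6 -5
isub      → -1
bipush -1 → -1 -1
imul      → 1

1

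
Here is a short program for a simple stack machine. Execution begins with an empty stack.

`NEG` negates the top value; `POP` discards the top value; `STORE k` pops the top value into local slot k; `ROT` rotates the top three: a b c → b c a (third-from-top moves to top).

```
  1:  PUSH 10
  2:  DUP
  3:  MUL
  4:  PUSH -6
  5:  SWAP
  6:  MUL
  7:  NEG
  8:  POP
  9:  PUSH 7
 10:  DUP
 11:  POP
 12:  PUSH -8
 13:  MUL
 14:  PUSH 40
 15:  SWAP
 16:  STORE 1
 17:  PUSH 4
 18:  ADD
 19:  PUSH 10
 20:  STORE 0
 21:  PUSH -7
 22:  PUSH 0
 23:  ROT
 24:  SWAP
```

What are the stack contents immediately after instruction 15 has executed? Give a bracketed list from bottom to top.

[40, -56]

PUSH 10  10
DUP      10 10
MUL      100
PUSH -6  100 -6
SWAP     -6 100
MUL      -600
NEG      600
POP      (empty)
PUSH 7   7
DUP      7 7
POP      7
PUSH -8  7 -8
MUL      -56
PUSH 40  -56 40
SWAP     40 -56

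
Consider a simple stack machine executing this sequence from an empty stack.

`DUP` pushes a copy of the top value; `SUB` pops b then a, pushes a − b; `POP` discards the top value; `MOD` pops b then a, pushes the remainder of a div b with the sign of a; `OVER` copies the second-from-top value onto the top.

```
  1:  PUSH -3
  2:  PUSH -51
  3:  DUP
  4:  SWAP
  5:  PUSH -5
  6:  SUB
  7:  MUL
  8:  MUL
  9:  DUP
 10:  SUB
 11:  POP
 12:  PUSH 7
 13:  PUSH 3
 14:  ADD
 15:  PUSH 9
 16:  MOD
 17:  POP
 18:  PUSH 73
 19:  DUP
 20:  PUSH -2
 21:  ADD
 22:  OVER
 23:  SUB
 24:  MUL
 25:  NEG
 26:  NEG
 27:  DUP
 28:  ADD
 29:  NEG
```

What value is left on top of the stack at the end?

PUSH -3  : -3
PUSH -51 : -3 -51
DUP      : -3 -51 -51
SWAP     : -3 -51 -51
PUSH -5  : -3 -51 -51 -5
SUB      : -3 -51 -46
MUL      : -3 2346
MUL      : -7038
DUP      : -7038 -7038
SUB      : 0
POP      : (empty)
PUSH 7   : 7
PUSH 3   : 7 3
ADD      : 10
PUSH 9   : 10 9
MOD      : 1
POP      : (empty)
PUSH 73  : 73
DUP      : 73 73
PUSH -2  : 73 73 -2
ADD      : 73 71
OVER     : 73 71 73
SUB      : 73 -2
MUL      : -146
NEG      : 146
NEG      : -146
DUP      : -146 -146
ADD      : -292
NEG      : 292

292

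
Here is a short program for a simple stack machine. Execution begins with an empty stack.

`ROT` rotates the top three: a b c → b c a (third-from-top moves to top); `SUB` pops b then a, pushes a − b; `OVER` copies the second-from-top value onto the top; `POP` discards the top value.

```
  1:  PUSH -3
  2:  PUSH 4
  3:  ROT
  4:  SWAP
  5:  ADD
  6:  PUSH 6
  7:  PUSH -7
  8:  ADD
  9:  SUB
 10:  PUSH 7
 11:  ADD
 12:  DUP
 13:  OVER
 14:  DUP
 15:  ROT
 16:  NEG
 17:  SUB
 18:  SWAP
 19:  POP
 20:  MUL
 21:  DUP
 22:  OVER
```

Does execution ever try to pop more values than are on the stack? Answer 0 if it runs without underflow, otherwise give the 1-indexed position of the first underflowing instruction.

PUSH -3 -> [-3]
PUSH 4  -> [-3, 4]
ROT  — needs 3 operands, stack has 2 → underflow

3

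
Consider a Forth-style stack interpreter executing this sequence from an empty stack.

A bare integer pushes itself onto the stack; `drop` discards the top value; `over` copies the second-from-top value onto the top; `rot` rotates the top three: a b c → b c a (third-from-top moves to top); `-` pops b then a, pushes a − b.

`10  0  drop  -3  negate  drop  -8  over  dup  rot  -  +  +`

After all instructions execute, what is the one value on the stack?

38

10     -> 10
0      -> 10 0
drop   -> 10
-3     -> 10 -3
negate -> 10 3
drop   -> 10
-8     -> 10 -8
over   -> 10 -8 10
dup    -> 10 -8 10 10
rot    -> 10 10 10 -8
-      -> 10 10 18
+      -> 10 28
+      -> 38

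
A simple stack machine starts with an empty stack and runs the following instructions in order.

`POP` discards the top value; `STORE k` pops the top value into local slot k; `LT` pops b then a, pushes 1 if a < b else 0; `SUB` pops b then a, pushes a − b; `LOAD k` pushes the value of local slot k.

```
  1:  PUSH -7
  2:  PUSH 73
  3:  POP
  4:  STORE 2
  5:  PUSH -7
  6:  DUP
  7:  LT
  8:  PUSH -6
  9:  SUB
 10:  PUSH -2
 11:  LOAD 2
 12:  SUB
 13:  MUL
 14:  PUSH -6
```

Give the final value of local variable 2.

PUSH -7 → [-7]
PUSH 73 → [-7, 73]
POP     → [-7]
STORE 2 → []
PUSH -7 → [-7]
DUP     → [-7, -7]
LT      → [0]
PUSH -6 → [0, -6]
SUB     → [6]
PUSH -2 → [6, -2]
LOAD 2  → [6, -2, -7]
SUB     → [6, 5]
MUL     → [30]
PUSH -6 → [30, -6]

-7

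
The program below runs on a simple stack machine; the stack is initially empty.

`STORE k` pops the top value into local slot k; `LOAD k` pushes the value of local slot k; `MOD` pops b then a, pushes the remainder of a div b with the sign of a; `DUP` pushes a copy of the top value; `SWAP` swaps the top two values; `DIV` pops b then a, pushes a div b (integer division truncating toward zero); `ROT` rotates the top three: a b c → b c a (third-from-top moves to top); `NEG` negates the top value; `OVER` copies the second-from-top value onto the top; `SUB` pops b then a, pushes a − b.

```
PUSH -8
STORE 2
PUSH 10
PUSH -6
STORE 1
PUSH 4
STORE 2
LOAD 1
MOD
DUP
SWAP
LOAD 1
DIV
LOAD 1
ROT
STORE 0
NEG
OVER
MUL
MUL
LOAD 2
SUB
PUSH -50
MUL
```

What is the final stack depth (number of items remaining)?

PUSH -8   -8
STORE 2   (empty)
PUSH 10   10
PUSH -6   10 -6
STORE 1   10
PUSH 4    10 4
STORE 2   10
LOAD 1    10 -6
MOD       4
DUP       4 4
SWAP      4 4
LOAD 1    4 4 -6
DIV       4 0
LOAD 1    4 0 -6
ROT       0 -6 4
STORE 0   0 -6
NEG       0 6
OVER      0 6 0
MUL       0 0
MUL       0
LOAD 2    0 4
SUB       -4
PUSH -50  -4 -50
MUL       200

1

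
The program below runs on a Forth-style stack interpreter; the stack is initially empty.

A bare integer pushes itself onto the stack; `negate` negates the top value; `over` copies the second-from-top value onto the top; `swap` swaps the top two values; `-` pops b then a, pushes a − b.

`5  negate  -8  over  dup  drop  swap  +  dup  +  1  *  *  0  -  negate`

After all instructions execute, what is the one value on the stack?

-130

5      : [5]
negate : [-5]
-8     : [-5, -8]
over   : [-5, -8, -5]
dup    : [-5, -8, -5, -5]
drop   : [-5, -8, -5]
swap   : [-5, -5, -8]
+      : [-5, -13]
dup    : [-5, -13, -13]
+      : [-5, -26]
1      : [-5, -26, 1]
*      : [-5, -26]
*      : [130]
0      : [130, 0]
-      : [130]
negate : [-130]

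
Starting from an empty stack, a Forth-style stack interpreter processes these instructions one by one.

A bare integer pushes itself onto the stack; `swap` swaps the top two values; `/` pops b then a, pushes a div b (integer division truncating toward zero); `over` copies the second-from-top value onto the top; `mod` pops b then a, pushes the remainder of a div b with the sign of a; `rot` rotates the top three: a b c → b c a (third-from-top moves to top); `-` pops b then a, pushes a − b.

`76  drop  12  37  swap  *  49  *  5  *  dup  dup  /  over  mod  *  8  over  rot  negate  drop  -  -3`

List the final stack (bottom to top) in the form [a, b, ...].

[-108772, -3]

76     : 76
drop   : (empty)
12     : 12
37     : 12 37
swap   : 37 12
*      : 444
49     : 444 49
*      : 21756
5      : 21756 5
*      : 108780
dup    : 108780 108780
dup    : 108780 108780 108780
/      : 108780 1
over   : 108780 1 108780
mod    : 108780 1
*      : 108780
8      : 108780 8
over   : 108780 8 108780
rot    : 8 108780 108780
negate : 8 108780 -108780
drop   : 8 108780
-      : -108772
-3     : -108772 -3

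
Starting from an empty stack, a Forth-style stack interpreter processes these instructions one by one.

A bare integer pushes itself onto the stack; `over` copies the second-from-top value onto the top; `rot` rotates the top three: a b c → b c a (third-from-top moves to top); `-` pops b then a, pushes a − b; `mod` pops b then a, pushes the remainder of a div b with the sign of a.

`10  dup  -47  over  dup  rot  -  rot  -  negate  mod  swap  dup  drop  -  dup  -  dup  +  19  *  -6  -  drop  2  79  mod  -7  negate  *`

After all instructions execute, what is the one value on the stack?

14

10     -> [10]
dup    -> [10, 10]
-47    -> [10, 10, -47]
over   -> [10, 10, -47, 10]
dup    -> [10, 10, -47, 10, 10]
rot    -> [10, 10, 10, 10, -47]
-      -> [10, 10, 10, 57]
rot    -> [10, 10, 57, 10]
-      -> [10, 10, 47]
negate -> [10, 10, -47]
mod    -> [10, 10]
swap   -> [10, 10]
dup    -> [10, 10, 10]
drop   -> [10, 10]
-      -> [0]
dup    -> [0, 0]
-      -> [0]
dup    -> [0, 0]
+      -> [0]
19     -> [0, 19]
*      -> [0]
-6     -> [0, -6]
-      -> [6]
drop   -> []
2      -> [2]
79     -> [2, 79]
mod    -> [2]
-7     -> [2, -7]
negate -> [2, 7]
*      -> [14]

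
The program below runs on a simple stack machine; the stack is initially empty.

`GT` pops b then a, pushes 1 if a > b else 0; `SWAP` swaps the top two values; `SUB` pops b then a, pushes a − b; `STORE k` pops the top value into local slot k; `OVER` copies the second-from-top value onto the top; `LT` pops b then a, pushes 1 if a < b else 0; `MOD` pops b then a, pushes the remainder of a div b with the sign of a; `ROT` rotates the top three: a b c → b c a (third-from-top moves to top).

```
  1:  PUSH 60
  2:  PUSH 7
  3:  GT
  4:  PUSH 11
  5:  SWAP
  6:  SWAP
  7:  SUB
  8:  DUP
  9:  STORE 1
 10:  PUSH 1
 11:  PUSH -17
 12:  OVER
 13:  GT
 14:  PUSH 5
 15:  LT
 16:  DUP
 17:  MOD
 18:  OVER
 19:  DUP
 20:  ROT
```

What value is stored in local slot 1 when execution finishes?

PUSH 60  → [60]
PUSH 7   → [60, 7]
GT       → [1]
PUSH 11  → [1, 11]
SWAP     → [11, 1]
SWAP     → [1, 11]
SUB      → [-10]
DUP      → [-10, -10]
STORE 1  → [-10]
PUSH 1   → [-10, 1]
PUSH -17 → [-10, 1, -17]
OVER     → [-10, 1, -17, 1]
GT       → [-10, 1, 0]
PUSH 5   → [-10, 1, 0, 5]
LT       → [-10, 1, 1]
DUP      → [-10, 1, 1, 1]
MOD      → [-10, 1, 0]
OVER     → [-10, 1, 0, 1]
DUP      → [-10, 1, 0, 1, 1]
ROT      → [-10, 1, 1, 1, 0]

-10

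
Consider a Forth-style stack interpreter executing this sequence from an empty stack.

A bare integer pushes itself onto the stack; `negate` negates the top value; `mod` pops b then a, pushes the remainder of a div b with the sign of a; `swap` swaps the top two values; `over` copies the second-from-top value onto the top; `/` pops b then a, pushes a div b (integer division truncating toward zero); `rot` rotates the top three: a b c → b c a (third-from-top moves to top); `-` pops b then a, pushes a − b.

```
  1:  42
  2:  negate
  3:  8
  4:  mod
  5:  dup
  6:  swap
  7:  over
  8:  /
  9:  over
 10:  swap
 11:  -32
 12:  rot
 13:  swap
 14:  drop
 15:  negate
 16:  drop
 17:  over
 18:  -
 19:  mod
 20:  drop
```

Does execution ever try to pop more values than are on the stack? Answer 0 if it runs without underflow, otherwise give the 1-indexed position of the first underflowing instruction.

0

42     -> 42
negate -> -42
8      -> -42 8
mod    -> -2
dup    -> -2 -2
swap   -> -2 -2
over   -> -2 -2 -2
/      -> -2 1
over   -> -2 1 -2
swap   -> -2 -2 1
-32    -> -2 -2 1 -32
rot    -> -2 1 -32 -2
swap   -> -2 1 -2 -32
drop   -> -2 1 -2
negate -> -2 1 2
drop   -> -2 1
over   -> -2 1 -2
-      -> -2 3
mod    -> -2
drop   -> (empty)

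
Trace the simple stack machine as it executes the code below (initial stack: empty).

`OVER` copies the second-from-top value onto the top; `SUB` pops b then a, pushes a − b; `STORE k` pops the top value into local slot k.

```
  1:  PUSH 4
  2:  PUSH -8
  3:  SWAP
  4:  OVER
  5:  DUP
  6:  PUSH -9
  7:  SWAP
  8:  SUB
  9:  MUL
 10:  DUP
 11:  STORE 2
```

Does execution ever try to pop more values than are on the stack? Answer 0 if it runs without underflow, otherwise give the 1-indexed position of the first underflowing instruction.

0

PUSH 4  : 4
PUSH -8 : 4 -8
SWAP    : -8 4
OVER    : -8 4 -8
DUP     : -8 4 -8 -8
PUSH -9 : -8 4 -8 -8 -9
SWAP    : -8 4 -8 -9 -8
SUB     : -8 4 -8 -1
MUL     : -8 4 8
DUP     : -8 4 8 8
STORE 2 : -8 4 8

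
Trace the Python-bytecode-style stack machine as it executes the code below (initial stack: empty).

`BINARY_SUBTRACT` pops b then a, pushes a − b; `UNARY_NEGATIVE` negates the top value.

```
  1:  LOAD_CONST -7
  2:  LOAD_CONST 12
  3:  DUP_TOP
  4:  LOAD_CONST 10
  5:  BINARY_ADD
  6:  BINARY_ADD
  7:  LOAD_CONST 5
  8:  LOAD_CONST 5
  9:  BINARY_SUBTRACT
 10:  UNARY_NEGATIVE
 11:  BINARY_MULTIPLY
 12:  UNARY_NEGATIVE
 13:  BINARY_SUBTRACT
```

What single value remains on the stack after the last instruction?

LOAD_CONST -7   : [-7]
LOAD_CONST 12   : [-7, 12]
DUP_TOP         : [-7, 12, 12]
LOAD_CONST 10   : [-7, 12, 12, 10]
BINARY_ADD      : [-7, 12, 22]
BINARY_ADD      : [-7, 34]
LOAD_CONST 5    : [-7, 34, 5]
LOAD_CONST 5    : [-7, 34, 5, 5]
BINARY_SUBTRACT : [-7, 34, 0]
UNARY_NEGATIVE  : [-7, 34, 0]
BINARY_MULTIPLY : [-7, 0]
UNARY_NEGATIVE  : [-7, 0]
BINARY_SUBTRACT : [-7]

-7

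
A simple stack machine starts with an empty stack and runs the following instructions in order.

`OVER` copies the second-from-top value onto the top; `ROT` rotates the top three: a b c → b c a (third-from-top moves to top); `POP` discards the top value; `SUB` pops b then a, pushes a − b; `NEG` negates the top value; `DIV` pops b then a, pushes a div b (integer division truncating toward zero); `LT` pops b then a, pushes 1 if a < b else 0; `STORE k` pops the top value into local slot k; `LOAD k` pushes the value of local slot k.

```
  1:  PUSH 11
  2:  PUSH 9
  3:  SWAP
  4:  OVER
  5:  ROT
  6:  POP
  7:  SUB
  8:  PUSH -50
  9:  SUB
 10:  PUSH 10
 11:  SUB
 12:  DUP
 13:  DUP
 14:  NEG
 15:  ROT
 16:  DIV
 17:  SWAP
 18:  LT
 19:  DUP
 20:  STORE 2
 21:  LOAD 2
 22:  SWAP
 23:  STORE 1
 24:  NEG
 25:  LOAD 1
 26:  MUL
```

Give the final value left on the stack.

PUSH 11   [11]
PUSH 9    [11, 9]
SWAP      [9, 11]
OVER      [9, 11, 9]
ROT       [11, 9, 9]
POP       [11, 9]
SUB       [2]
PUSH -50  [2, -50]
SUB       [52]
PUSH 10   [52, 10]
SUB       [42]
DUP       [42, 42]
DUP       [42, 42, 42]
NEG       [42, 42, -42]
ROT       [42, -42, 42]
DIV       [42, -1]
SWAP      [-1, 42]
LT        [1]
DUP       [1, 1]
STORE 2   [1]
LOAD 2    [1, 1]
SWAP      [1, 1]
STORE 1   [1]
NEG       [-1]
LOAD 1    [-1, 1]
MUL       [-1]

-1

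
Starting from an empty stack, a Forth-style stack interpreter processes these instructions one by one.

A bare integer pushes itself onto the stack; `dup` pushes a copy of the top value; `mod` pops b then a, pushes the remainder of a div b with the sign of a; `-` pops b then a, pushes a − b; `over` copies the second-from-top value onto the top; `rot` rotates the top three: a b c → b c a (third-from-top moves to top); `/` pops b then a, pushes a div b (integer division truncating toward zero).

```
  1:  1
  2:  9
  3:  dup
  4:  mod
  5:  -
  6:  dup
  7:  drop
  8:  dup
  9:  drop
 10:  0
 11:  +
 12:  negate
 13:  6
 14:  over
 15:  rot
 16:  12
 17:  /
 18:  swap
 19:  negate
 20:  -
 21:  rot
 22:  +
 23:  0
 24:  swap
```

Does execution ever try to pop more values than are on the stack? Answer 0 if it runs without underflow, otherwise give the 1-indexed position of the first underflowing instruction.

21

1      -> 1
9      -> 1 9
dup    -> 1 9 9
mod    -> 1 0
-      -> 1
dup    -> 1 1
drop   -> 1
dup    -> 1 1
drop   -> 1
0      -> 1 0
+      -> 1
negate -> -1
6      -> -1 6
over   -> -1 6 -1
rot    -> 6 -1 -1
12     -> 6 -1 -1 12
/      -> 6 -1 0
swap   -> 6 0 -1
negate -> 6 0 1
-      -> 6 -1
rot  — needs 3 operands, stack has 2 → underflow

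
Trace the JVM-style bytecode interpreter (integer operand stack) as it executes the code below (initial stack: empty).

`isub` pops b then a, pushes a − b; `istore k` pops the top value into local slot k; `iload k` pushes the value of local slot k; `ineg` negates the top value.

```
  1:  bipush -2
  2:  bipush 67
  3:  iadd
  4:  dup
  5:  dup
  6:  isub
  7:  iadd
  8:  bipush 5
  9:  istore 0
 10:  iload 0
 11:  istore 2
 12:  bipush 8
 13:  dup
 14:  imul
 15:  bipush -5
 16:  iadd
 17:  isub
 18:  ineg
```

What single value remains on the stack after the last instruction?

-6

bipush -2 : -2
bipush 67 : -2 67
iadd      : 65
dup       : 65 65
dup       : 65 65 65
isub      : 65 0
iadd      : 65
bipush 5  : 65 5
istore 0  : 65
iload 0   : 65 5
istore 2  : 65
bipush 8  : 65 8
dup       : 65 8 8
imul      : 65 64
bipush -5 : 65 64 -5
iadd      : 65 59
isub      : 6
ineg      : -6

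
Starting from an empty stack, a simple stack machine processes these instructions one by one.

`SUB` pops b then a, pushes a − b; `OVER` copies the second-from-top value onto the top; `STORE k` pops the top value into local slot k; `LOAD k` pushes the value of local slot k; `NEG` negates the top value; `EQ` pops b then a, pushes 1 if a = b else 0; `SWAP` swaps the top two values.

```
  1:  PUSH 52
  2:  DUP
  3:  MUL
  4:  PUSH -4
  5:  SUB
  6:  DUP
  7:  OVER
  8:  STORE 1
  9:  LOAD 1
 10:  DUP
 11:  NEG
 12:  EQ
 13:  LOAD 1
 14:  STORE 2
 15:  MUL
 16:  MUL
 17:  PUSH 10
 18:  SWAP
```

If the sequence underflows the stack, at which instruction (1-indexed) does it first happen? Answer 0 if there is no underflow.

0

PUSH 52 → [52]
DUP     → [52, 52]
MUL     → [2704]
PUSH -4 → [2704, -4]
SUB     → [2708]
DUP     → [2708, 2708]
OVER    → [2708, 2708, 2708]
STORE 1 → [2708, 2708]
LOAD 1  → [2708, 2708, 2708]
DUP     → [2708, 2708, 2708, 2708]
NEG     → [2708, 2708, 2708, -2708]
EQ      → [2708, 2708, 0]
LOAD 1  → [2708, 2708, 0, 2708]
STORE 2 → [2708, 2708, 0]
MUL     → [2708, 0]
MUL     → [0]
PUSH 10 → [0, 10]
SWAP    → [10, 0]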